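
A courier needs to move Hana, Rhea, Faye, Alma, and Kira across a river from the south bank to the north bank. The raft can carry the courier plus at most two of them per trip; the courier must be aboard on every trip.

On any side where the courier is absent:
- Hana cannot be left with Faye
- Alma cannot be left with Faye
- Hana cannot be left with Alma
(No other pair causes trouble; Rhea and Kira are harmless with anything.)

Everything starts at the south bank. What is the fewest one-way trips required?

Counting alone: the courier can take at most 2 across per trip to the north bank, so moving all 5 needs at least 3 loaded trips out, with a return between consecutive ones — at least 5 crossings.
The safety rule pushes this higher. Following every safe sequence of crossings, the most of the 5 that can be at the north bank as the raft arrives there on crossing 5 is 4 — never all 5.
So no plan with fewer than 7 crossings exists, and this one achieves 7:
1. Courier goes to the north bank with Faye and Hana.
2. Courier goes back to the south bank with Hana.
3. Courier goes to the north bank with Hana and Rhea.
4. Courier goes back to the south bank with Hana.
5. Courier goes to the north bank with Hana and Kira.
6. Courier goes back to the south bank with Hana.
7. Courier goes to the north bank with Alma and Hana.

7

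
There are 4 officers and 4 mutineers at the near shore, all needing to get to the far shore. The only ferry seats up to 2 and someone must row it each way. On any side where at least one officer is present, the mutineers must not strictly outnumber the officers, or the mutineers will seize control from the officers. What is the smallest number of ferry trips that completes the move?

impossible

Following every safe sequence of crossings from the start, the most of the 8 that can be at the far shore as the ferry arrives there on crossings 1, 3, 5 is 2, 3, 4 respectively; the best ever achieved is 4 of 8.
From crossing 7 on, no configuration arises that was not already reachable earlier: only 11 distinct safe configurations (who is on which side, and where the ferry is) can ever be reached, none of them has everyone across, and every continuation just revisits them. They are: 0 officers + 0 mutineers across (ferry back at the start); 0 officers + 1 mutineer across (ferry there); 0 officers + 1 mutineer across (ferry back at the start); 0 officers + 2 mutineers across (ferry there); 0 officers + 2 mutineers across (ferry back at the start); 0 officers + 3 mutineers across (ferry there); 0 officers + 3 mutineers across (ferry back at the start); 0 officers + 4 mutineers across (ferry there); 1 officer + 1 mutineer across (ferry there); 1 officer + 1 mutineer across (ferry back at the start); 2 officers + 2 mutineers across (ferry there). So no valid plan exists.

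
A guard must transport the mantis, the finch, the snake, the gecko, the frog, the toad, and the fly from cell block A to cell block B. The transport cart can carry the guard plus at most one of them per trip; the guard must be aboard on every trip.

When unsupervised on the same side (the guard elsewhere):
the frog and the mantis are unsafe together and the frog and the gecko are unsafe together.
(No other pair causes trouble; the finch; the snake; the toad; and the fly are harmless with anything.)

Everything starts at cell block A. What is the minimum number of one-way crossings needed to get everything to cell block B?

Counting alone: the guard can take at most 1 across per trip to cell block B, so moving all 7 needs at least 7 loaded trips out, with a return between consecutive ones — at least 13 crossings.
The safety rule pushes this higher. Following every safe sequence of crossings, the most of the 7 that can be at cell block B as the transport cart arrives there on crossing 13 is 6 — never all 7.
So no plan with fewer than 15 crossings exists, and this one achieves 15:
1. Guard goes to cell block B with the frog.  [cell block A: the finch, the fly, the gecko, the mantis, the snake, the toad | cell block B: the frog]
2. Guard goes back to cell block A alone.  [cell block A: the finch, the fly, the gecko, the mantis, the snake, the toad | cell block B: the frog]
3. Guard goes to cell block B with the mantis.  [cell block A: the finch, the fly, the gecko, the snake, the toad | cell block B: the frog, the mantis]
4. Guard goes back to cell block A with the frog.  [cell block A: the finch, the fly, the frog, the gecko, the snake, the toad | cell block B: the mantis]
5. Guard goes to cell block B with the gecko.  [cell block A: the finch, the fly, the frog, the snake, the toad | cell block B: the gecko, the mantis]
6. Guard goes back to cell block A alone.  [cell block A: the finch, the fly, the frog, the snake, the toad | cell block B: the gecko, the mantis]
7. Guard goes to cell block B with the finch.  [cell block A: the fly, the frog, the snake, the toad | cell block B: the finch, the gecko, the mantis]
8. Guard goes back to cell block A alone.  [cell block A: the fly, the frog, the snake, the toad | cell block B: the finch, the gecko, the mantis]
9. Guard goes to cell block B with the snake.  [cell block A: the fly, the frog, the toad | cell block B: the finch, the gecko, the mantis, the snake]
10. Guard goes back to cell block A alone.  [cell block A: the fly, the frog, the toad | cell block B: the finch, the gecko, the mantis, the snake]
11. Guard goes to cell block B with the toad.  [cell block A: the fly, the frog | cell block B: the finch, the gecko, the mantis, the snake, the toad]
12. Guard goes back to cell block A alone.  [cell block A: the fly, the frog | cell block B: the finch, the gecko, the mantis, the snake, the toad]
13. Guard goes to cell block B with the fly.  [cell block A: the frog | cell block B: the finch, the fly, the gecko, the mantis, the snake, the toad]
14. Guard goes back to cell block A alone.  [cell block A: the frog | cell block B: the finch, the fly, the gecko, the mantis, the snake, the toad]
15. Guard goes to cell block B with the frog.  [cell block A: — | cell block B: the finch, the fly, the frog, the gecko, the mantis, the snake, the toad]

15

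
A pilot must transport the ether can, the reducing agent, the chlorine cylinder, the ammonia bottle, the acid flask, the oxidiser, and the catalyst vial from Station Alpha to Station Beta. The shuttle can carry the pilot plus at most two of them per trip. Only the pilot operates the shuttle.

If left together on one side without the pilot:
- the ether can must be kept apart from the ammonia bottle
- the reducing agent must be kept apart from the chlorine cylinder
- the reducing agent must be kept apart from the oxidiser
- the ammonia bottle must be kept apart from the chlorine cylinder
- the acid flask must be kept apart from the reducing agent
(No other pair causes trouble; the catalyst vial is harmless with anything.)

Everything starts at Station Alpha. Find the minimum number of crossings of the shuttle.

Counting alone: the pilot can take at most 2 across per trip to Station Beta, so moving all 7 needs at least 4 loaded trips out, with a return between consecutive ones — at least 7 crossings.
The safety rule pushes this higher. Following every safe sequence of crossings, the most of the 7 that can be at Station Beta as the shuttle arrives there on crossing 7 is 6 — never all 7.
So no plan with fewer than 9 crossings exists, and this one achieves 9:
1. Pilot goes to Station Beta with the ammonia bottle and the reducing agent.  [Station Alpha: the acid flask, the catalyst vial, the chlorine cylinder, the ether can, the oxidiser | Station Beta: the ammonia bottle, the reducing agent]
2. Pilot goes back to Station Alpha alone.  [Station Alpha: the acid flask, the catalyst vial, the chlorine cylinder, the ether can, the oxidiser | Station Beta: the ammonia bottle, the reducing agent]
3. Pilot goes to Station Beta with the ether can.  [Station Alpha: the acid flask, the catalyst vial, the chlorine cylinder, the oxidiser | Station Beta: the ammonia bottle, the ether can, the reducing agent]
4. Pilot goes back to Station Alpha with the ammonia bottle.  [Station Alpha: the acid flask, the ammonia bottle, the catalyst vial, the chlorine cylinder, the oxidiser | Station Beta: the ether can, the reducing agent]
5. Pilot goes to Station Beta with the acid flask and the chlorine cylinder.  [Station Alpha: the ammonia bottle, the catalyst vial, the oxidiser | Station Beta: the acid flask, the chlorine cylinder, the ether can, the reducing agent]
6. Pilot goes back to Station Alpha with the reducing agent.  [Station Alpha: the ammonia bottle, the catalyst vial, the oxidiser, the reducing agent | Station Beta: the acid flask, the chlorine cylinder, the ether can]
7. Pilot goes to Station Beta with the catalyst vial and the oxidiser.  [Station Alpha: the ammonia bottle, the reducing agent | Station Beta: the acid flask, the catalyst vial, the chlorine cylinder, the ether can, the oxidiser]
8. Pilot goes back to Station Alpha alone.  [Station Alpha: the ammonia bottle, the reducing agent | Station Beta: the acid flask, the catalyst vial, the chlorine cylinder, the ether can, the oxidiser]
9. Pilot goes to Station Beta with the ammonia bottle and the reducing agent.  [Station Alpha: — | Station Beta: the acid flask, the ammonia bottle, the catalyst vial, the chlorine cylinder, the ether can, the oxidiser, the reducing agent]

9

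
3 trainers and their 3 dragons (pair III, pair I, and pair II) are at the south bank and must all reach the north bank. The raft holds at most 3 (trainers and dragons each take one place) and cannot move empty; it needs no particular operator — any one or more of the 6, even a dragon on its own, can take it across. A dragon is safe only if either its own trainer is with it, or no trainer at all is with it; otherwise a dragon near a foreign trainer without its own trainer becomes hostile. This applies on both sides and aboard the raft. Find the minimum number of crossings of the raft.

5

Counting alone: each trip to the north bank takes at most 3 across and each return brings at least 1 back, so after t trips out (and t−1 returns) at most 3t − (t−1) of the 6 are across; that first reaches 6 at t = 3, so at least 5 crossings are needed.
The plan below uses exactly 5 crossings, so it is optimal:
1. dragon III and trainer III cross → the north bank.
2. trainer III crosses ← the south bank.
3. trainer I, trainer II, and trainer III cross → the north bank.
4. dragon III crosses ← the south bank.
5. dragon I, dragon II, and dragon III cross → the north bank.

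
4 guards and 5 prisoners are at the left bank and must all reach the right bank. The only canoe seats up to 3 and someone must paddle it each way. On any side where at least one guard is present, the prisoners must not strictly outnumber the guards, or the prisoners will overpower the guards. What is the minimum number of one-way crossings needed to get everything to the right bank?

impossible

The prisoners already outnumber the guards at the left bank before anyone moves, so the starting position itself is disallowed.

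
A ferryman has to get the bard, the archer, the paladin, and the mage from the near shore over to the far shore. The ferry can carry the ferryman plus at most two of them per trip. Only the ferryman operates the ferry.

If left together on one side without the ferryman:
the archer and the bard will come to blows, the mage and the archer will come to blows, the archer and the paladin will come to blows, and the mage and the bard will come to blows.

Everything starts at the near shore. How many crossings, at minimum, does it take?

5

Counting alone: the ferryman can take at most 2 across per trip to the far shore, so moving all 4 needs at least 2 loaded trips out, with a return between consecutive ones — at least 3 crossings.
The safety rule pushes this higher. Following every safe sequence of crossings, the most of the 4 that can be at the far shore as the ferry arrives there on crossing 3 is 3 — never all 4.
So no plan with fewer than 5 crossings exists, and this one achieves 5:
1. Ferryman goes to the far shore with the archer and the bard.
2. Ferryman goes back to the near shore with the bard.
3. Ferryman goes to the far shore with the bard and the paladin.
4. Ferryman goes back to the near shore with the archer.
5. Ferryman goes to the far shore with the archer and the mage.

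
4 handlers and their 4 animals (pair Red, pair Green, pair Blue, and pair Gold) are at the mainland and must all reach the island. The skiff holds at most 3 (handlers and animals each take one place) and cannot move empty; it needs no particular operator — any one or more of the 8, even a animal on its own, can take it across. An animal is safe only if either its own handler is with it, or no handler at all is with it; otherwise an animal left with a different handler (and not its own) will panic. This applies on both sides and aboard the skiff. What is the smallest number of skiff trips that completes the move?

Counting alone: each trip to the island takes at most 3 across and each return brings at least 1 back, so after t trips out (and t−1 returns) at most 3t − (t−1) of the 8 are across; that first reaches 8 at t = 4, so at least 7 crossings are needed.
The safety rule pushes this higher. Following every safe sequence of crossings, the most of the 8 that can be at the island as the skiff arrives there on crossing 7 is 7 — never all 8.
So no plan with fewer than 9 crossings exists, and this one achieves 9:
1. animal Red and handler Red cross → the island.
2. handler Red crosses ← the mainland.
3. animal Green, handler Green, and handler Red cross → the island.
4. animal Red and handler Red cross ← the mainland.
5. handler Blue, handler Gold, and handler Red cross → the island.
6. animal Green crosses ← the mainland.
7. animal Green and animal Red cross → the island.
8. animal Red crosses ← the mainland.
9. animal Blue, animal Gold, and animal Red cross → the island.

9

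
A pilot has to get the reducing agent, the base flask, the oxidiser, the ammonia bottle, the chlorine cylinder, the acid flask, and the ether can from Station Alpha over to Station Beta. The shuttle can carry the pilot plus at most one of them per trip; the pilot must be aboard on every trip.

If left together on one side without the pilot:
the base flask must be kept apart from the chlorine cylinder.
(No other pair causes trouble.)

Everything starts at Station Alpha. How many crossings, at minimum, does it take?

13

Counting alone: the pilot can take at most 1 across per trip to Station Beta, so moving all 7 needs at least 7 loaded trips out, with a return between consecutive ones — at least 13 crossings.
The plan below uses exactly 13 crossings, so it is optimal:
1. Pilot goes to Station Beta with the base flask.  [Station Alpha: the acid flask, the ammonia bottle, the chlorine cylinder, the ether can, the oxidiser, the reducing agent | Station Beta: the base flask]
2. Pilot goes back to Station Alpha alone.  [Station Alpha: the acid flask, the ammonia bottle, the chlorine cylinder, the ether can, the oxidiser, the reducing agent | Station Beta: the base flask]
3. Pilot goes to Station Beta with the reducing agent.  [Station Alpha: the acid flask, the ammonia bottle, the chlorine cylinder, the ether can, the oxidiser | Station Beta: the base flask, the reducing agent]
4. Pilot goes back to Station Alpha alone.  [Station Alpha: the acid flask, the ammonia bottle, the chlorine cylinder, the ether can, the oxidiser | Station Beta: the base flask, the reducing agent]
5. Pilot goes to Station Beta with the oxidiser.  [Station Alpha: the acid flask, the ammonia bottle, the chlorine cylinder, the ether can | Station Beta: the base flask, the oxidiser, the reducing agent]
6. Pilot goes back to Station Alpha alone.  [Station Alpha: the acid flask, the ammonia bottle, the chlorine cylinder, the ether can | Station Beta: the base flask, the oxidiser, the reducing agent]
7. Pilot goes to Station Beta with the ammonia bottle.  [Station Alpha: the acid flask, the chlorine cylinder, the ether can | Station Beta: the ammonia bottle, the base flask, the oxidiser, the reducing agent]
8. Pilot goes back to Station Alpha alone.  [Station Alpha: the acid flask, the chlorine cylinder, the ether can | Station Beta: the ammonia bottle, the base flask, the oxidiser, the reducing agent]
9. Pilot goes to Station Beta with the acid flask.  [Station Alpha: the chlorine cylinder, the ether can | Station Beta: the acid flask, the ammonia bottle, the base flask, the oxidiser, the reducing agent]
10. Pilot goes back to Station Alpha alone.  [Station Alpha: the chlorine cylinder, the ether can | Station Beta: the acid flask, the ammonia bottle, the base flask, the oxidiser, the reducing agent]
11. Pilot goes to Station Beta with the ether can.  [Station Alpha: the chlorine cylinder | Station Beta: the acid flask, the ammonia bottle, the base flask, the ether can, the oxidiser, the reducing agent]
12. Pilot goes back to Station Alpha alone.  [Station Alpha: the chlorine cylinder | Station Beta: the acid flask, the ammonia bottle, the base flask, the ether can, the oxidiser, the reducing agent]
13. Pilot goes to Station Beta with the chlorine cylinder.  [Station Alpha: — | Station Beta: the acid flask, the ammonia bottle, the base flask, the chlorine cylinder, the ether can, the oxidiser, the reducing agent]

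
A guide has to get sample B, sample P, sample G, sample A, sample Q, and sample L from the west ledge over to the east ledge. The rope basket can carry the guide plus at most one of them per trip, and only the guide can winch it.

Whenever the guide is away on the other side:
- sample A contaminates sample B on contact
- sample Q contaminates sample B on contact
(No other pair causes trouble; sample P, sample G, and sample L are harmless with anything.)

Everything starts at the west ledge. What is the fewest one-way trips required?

Counting alone: the guide can take at most 1 across per trip to the east ledge, so moving all 6 needs at least 6 loaded trips out, with a return between consecutive ones — at least 11 crossings.
The safety rule pushes this higher. Following every safe sequence of crossings, the most of the 6 that can be at the east ledge as the rope basket arrives there on crossing 11 is 5 — never all 6.
So no plan with fewer than 13 crossings exists, and this one achieves 13:
1. Guide goes to the east ledge with sample B.  [the west ledge: sample A, sample G, sample L, sample P, sample Q | the east ledge: sample B]
2. Guide goes back to the west ledge alone.  [the west ledge: sample A, sample G, sample L, sample P, sample Q | the east ledge: sample B]
3. Guide goes to the east ledge with sample P.  [the west ledge: sample A, sample G, sample L, sample Q | the east ledge: sample B, sample P]
4. Guide goes back to the west ledge alone.  [the west ledge: sample A, sample G, sample L, sample Q | the east ledge: sample B, sample P]
5. Guide goes to the east ledge with sample G.  [the west ledge: sample A, sample L, sample Q | the east ledge: sample B, sample G, sample P]
6. Guide goes back to the west ledge alone.  [the west ledge: sample A, sample L, sample Q | the east ledge: sample B, sample G, sample P]
7. Guide goes to the east ledge with sample A.  [the west ledge: sample L, sample Q | the east ledge: sample A, sample B, sample G, sample P]
8. Guide goes back to the west ledge with sample B.  [the west ledge: sample B, sample L, sample Q | the east ledge: sample A, sample G, sample P]
9. Guide goes to the east ledge with sample Q.  [the west ledge: sample B, sample L | the east ledge: sample A, sample G, sample P, sample Q]
10. Guide goes back to the west ledge alone.  [the west ledge: sample B, sample L | the east ledge: sample A, sample G, sample P, sample Q]
11. Guide goes to the east ledge with sample L.  [the west ledge: sample B | the east ledge: sample A, sample G, sample L, sample P, sample Q]
12. Guide goes back to the west ledge alone.  [the west ledge: sample B | the east ledge: sample A, sample G, sample L, sample P, sample Q]
13. Guide goes to the east ledge with sample B.  [the west ledge: — | the east ledge: sample A, sample B, sample G, sample L, sample P, sample Q]

13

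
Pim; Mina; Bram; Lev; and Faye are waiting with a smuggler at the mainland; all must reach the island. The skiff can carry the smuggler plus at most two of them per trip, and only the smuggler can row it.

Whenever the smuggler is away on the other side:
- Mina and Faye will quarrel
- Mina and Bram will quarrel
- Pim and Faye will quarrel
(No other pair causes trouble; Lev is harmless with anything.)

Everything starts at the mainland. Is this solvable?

1. Smuggler goes to the island with Mina and Pim.  [the mainland: Bram, Faye, Lev | the island: Mina, Pim]
2. Smuggler goes back to the mainland alone.  [the mainland: Bram, Faye, Lev | the island: Mina, Pim]
3. Smuggler goes to the island with Lev.  [the mainland: Bram, Faye | the island: Lev, Mina, Pim]
4. Smuggler goes back to the mainland alone.  [the mainland: Bram, Faye | the island: Lev, Mina, Pim]
5. Smuggler goes to the island with Bram and Faye.  [the mainland: — | the island: Bram, Faye, Lev, Mina, Pim]

Yes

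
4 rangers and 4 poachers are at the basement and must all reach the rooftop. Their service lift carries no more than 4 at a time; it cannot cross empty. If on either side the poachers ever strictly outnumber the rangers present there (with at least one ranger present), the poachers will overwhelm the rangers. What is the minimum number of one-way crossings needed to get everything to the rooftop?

Counting alone: each trip to the rooftop takes at most 4 across and each return brings at least 1 back, so after t trips out (and t−1 returns) at most 4t − (t−1) of the 8 are across; that first reaches 8 at t = 3, so at least 5 crossings are needed.
The plan below uses exactly 5 crossings, so it is optimal:
1. 2 poachers → the rooftop.  (the basement: 4R 2P; the rooftop: 0R 2P)
2. 1 poacher ← the basement.  (the basement: 4R 3P; the rooftop: 0R 1P)
3. 4 rangers → the rooftop.  (the basement: 0R 3P; the rooftop: 4R 1P)
4. 1 poacher ← the basement.  (the basement: 0R 4P; the rooftop: 4R 0P)
5. 4 poachers → the rooftop.  (the basement: 0R 0P; the rooftop: 4R 4P)

5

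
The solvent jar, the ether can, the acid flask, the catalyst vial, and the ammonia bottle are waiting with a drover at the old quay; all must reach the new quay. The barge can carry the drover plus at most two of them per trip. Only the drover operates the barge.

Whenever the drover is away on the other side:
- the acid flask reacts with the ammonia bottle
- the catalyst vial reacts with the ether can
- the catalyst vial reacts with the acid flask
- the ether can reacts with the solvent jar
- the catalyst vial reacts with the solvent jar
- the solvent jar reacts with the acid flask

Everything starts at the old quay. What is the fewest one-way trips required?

Whatever the first load, the items left behind include a forbidden pair without the drover. No opening move is safe, so no plan exists.

impossible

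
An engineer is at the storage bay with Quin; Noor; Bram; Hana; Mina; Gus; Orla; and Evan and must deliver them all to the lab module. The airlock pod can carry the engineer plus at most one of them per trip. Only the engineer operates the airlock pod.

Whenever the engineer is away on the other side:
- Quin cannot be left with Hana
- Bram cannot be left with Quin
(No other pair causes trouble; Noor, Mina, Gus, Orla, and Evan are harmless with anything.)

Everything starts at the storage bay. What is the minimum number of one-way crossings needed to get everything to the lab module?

Counting alone: the engineer can take at most 1 across per trip to the lab module, so moving all 8 needs at least 8 loaded trips out, with a return between consecutive ones — at least 15 crossings.
The safety rule pushes this higher. Following every safe sequence of crossings, the most of the 8 that can be at the lab module as the airlock pod arrives there on crossing 15 is 7 — never all 8.
So no plan with fewer than 17 crossings exists, and this one achieves 17:
1. Engineer goes to the lab module with Quin.  [the storage bay: Bram, Evan, Gus, Hana, Mina, Noor, Orla | the lab module: Quin]
2. Engineer goes back to the storage bay alone.  [the storage bay: Bram, Evan, Gus, Hana, Mina, Noor, Orla | the lab module: Quin]
3. Engineer goes to the lab module with Noor.  [the storage bay: Bram, Evan, Gus, Hana, Mina, Orla | the lab module: Noor, Quin]
4. Engineer goes back to the storage bay alone.  [the storage bay: Bram, Evan, Gus, Hana, Mina, Orla | the lab module: Noor, Quin]
5. Engineer goes to the lab module with Bram.  [the storage bay: Evan, Gus, Hana, Mina, Orla | the lab module: Bram, Noor, Quin]
6. Engineer goes back to the storage bay with Quin.  [the storage bay: Evan, Gus, Hana, Mina, Orla, Quin | the lab module: Bram, Noor]
7. Engineer goes to the lab module with Hana.  [the storage bay: Evan, Gus, Mina, Orla, Quin | the lab module: Bram, Hana, Noor]
8. Engineer goes back to the storage bay alone.  [the storage bay: Evan, Gus, Mina, Orla, Quin | the lab module: Bram, Hana, Noor]
9. Engineer goes to the lab module with Mina.  [the storage bay: Evan, Gus, Orla, Quin | the lab module: Bram, Hana, Mina, Noor]
10. Engineer goes back to the storage bay alone.  [the storage bay: Evan, Gus, Orla, Quin | the lab module: Bram, Hana, Mina, Noor]
11. Engineer goes to the lab module with Gus.  [the storage bay: Evan, Orla, Quin | the lab module: Bram, Gus, Hana, Mina, Noor]
12. Engineer goes back to the storage bay alone.  [the storage bay: Evan, Orla, Quin | the lab module: Bram, Gus, Hana, Mina, Noor]
13. Engineer goes to the lab module with Orla.  [the storage bay: Evan, Quin | the lab module: Bram, Gus, Hana, Mina, Noor, Orla]
14. Engineer goes back to the storage bay alone.  [the storage bay: Evan, Quin | the lab module: Bram, Gus, Hana, Mina, Noor, Orla]
15. Engineer goes to the lab module with Evan.  [the storage bay: Quin | the lab module: Bram, Evan, Gus, Hana, Mina, Noor, Orla]
16. Engineer goes back to the storage bay alone.  [the storage bay: Quin | the lab module: Bram, Evan, Gus, Hana, Mina, Noor, Orla]
17. Engineer goes to the lab module with Quin.  [the storage bay: — | the lab module: Bram, Evan, Gus, Hana, Mina, Noor, Orla, Quin]

17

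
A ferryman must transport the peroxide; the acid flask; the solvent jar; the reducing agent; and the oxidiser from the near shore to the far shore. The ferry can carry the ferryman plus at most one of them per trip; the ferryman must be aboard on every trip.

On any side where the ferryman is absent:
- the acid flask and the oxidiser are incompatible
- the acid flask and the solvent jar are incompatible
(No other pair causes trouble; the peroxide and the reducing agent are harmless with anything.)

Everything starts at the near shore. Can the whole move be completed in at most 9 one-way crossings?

Counting alone: the ferryman can take at most 1 across per trip to the far shore, so moving all 5 needs at least 5 loaded trips out, with a return between consecutive ones — at least 9 crossings.
The safety rule pushes this higher. Following every safe sequence of crossings, the most of the 5 that can be at the far shore as the ferry arrives there on crossing 9 is 4 — never all 5.
So the move cannot be finished within 9 crossings. (The shortest complete plan takes 11:)
1. Ferryman goes to the far shore with the acid flask.
2. Ferryman goes back to the near shore alone.
3. Ferryman goes to the far shore with the peroxide.
4. Ferryman goes back to the near shore alone.
5. Ferryman goes to the far shore with the solvent jar.
6. Ferryman goes back to the near shore with the acid flask.
7. Ferryman goes to the far shore with the oxidiser.
8. Ferryman goes back to the near shore alone.
9. Ferryman goes to the far shore with the reducing agent.
10. Ferryman goes back to the near shore alone.
11. Ferryman goes to the far shore with the acid flask.

No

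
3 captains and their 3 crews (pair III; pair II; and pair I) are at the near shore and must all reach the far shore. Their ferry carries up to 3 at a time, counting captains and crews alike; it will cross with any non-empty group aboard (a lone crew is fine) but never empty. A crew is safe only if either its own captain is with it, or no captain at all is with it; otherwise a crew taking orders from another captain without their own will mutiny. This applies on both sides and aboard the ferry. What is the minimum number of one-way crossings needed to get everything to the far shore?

5

Counting alone: each trip to the far shore takes at most 3 across and each return brings at least 1 back, so after t trips out (and t−1 returns) at most 3t − (t−1) of the 6 are across; that first reaches 6 at t = 3, so at least 5 crossings are needed.
The plan below uses exactly 5 crossings, so it is optimal:
1. captain III and crew III cross → the far shore.
2. captain III crosses ← the near shore.
3. captain I, captain II, and captain III cross → the far shore.
4. crew III crosses ← the near shore.
5. crew I, crew II, and crew III cross → the far shore.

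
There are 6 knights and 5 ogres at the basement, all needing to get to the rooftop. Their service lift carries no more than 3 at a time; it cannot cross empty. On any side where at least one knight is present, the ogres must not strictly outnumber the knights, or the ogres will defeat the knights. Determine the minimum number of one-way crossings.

9

Counting alone: each trip to the rooftop takes at most 3 across and each return brings at least 1 back, so after t trips out (and t−1 returns) at most 3t − (t−1) of the 11 are across; that first reaches 11 at t = 5, so at least 9 crossings are needed.
The plan below uses exactly 9 crossings, so it is optimal:
1. 3 ogres → the rooftop.  (the basement: 6K 2O; the rooftop: 0K 3O)
2. 1 ogre ← the basement.  (the basement: 6K 3O; the rooftop: 0K 2O)
3. 3 knights → the rooftop.  (the basement: 3K 3O; the rooftop: 3K 2O)
4. 1 knight ← the basement.  (the basement: 4K 3O; the rooftop: 2K 2O)
5. 2 knights and 1 ogre → the rooftop.  (the basement: 2K 2O; the rooftop: 4K 3O)
6. 1 knight ← the basement.  (the basement: 3K 2O; the rooftop: 3K 3O)
7. 2 knights and 1 ogre → the rooftop.  (the basement: 1K 1O; the rooftop: 5K 4O)
8. 1 knight ← the basement.  (the basement: 2K 1O; the rooftop: 4K 4O)
9. 2 knights and 1 ogre → the rooftop.  (the basement: 0K 0O; the rooftop: 6K 5O)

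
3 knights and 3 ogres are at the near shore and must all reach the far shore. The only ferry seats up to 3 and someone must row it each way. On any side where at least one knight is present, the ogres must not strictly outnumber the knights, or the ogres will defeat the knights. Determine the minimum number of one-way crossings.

5

Counting alone: each trip to the far shore takes at most 3 across and each return brings at least 1 back, so after t trips out (and t−1 returns) at most 3t − (t−1) of the 6 are across; that first reaches 6 at t = 3, so at least 5 crossings are needed.
The plan below uses exactly 5 crossings, so it is optimal:
1. 2 ogres → the far shore.  (the near shore: 3K 1O; the far shore: 0K 2O)
2. 1 ogre ← the near shore.  (the near shore: 3K 2O; the far shore: 0K 1O)
3. 3 knights → the far shore.  (the near shore: 0K 2O; the far shore: 3K 1O)
4. 1 ogre ← the near shore.  (the near shore: 0K 3O; the far shore: 3K 0O)
5. 3 ogres → the far shore.  (the near shore: 0K 0O; the far shore: 3K 3O)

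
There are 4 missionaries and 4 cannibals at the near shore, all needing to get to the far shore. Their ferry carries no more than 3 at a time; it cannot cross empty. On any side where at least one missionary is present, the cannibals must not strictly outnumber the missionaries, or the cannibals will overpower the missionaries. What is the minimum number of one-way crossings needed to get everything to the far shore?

Counting alone: each trip to the far shore takes at most 3 across and each return brings at least 1 back, so after t trips out (and t−1 returns) at most 3t − (t−1) of the 8 are across; that first reaches 8 at t = 4, so at least 7 crossings are needed.
The safety rule pushes this higher. Following every safe sequence of crossings, the most of the 8 that can be at the far shore as the ferry arrives there on crossing 7 is 7 — never all 8.
So no plan with fewer than 9 crossings exists, and this one achieves 9:
1. 2 cannibals → the far shore.  (the near shore: 4M 2C; the far shore: 0M 2C)
2. 1 cannibal ← the near shore.  (the near shore: 4M 3C; the far shore: 0M 1C)
3. 3 cannibals → the far shore.  (the near shore: 4M 0C; the far shore: 0M 4C)
4. 1 cannibal ← the near shore.  (the near shore: 4M 1C; the far shore: 0M 3C)
5. 3 missionaries → the far shore.  (the near shore: 1M 1C; the far shore: 3M 3C)
6. 1 missionary and 1 cannibal ← the near shore.  (the near shore: 2M 2C; the far shore: 2M 2C)
7. 2 missionaries → the far shore.  (the near shore: 0M 2C; the far shore: 4M 2C)
8. 1 cannibal ← the near shore.  (the near shore: 0M 3C; the far shore: 4M 1C)
9. 3 cannibals → the far shore.  (the near shore: 0M 0C; the far shore: 4M 4C)

9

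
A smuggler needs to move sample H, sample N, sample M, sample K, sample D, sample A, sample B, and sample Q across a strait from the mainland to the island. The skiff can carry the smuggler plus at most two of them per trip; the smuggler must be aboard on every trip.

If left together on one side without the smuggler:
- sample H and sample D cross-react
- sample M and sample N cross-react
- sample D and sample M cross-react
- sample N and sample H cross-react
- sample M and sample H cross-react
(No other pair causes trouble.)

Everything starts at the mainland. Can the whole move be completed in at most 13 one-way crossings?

Yes

Yes — this plan uses 13 crossings (≤ 13):
1. Smuggler goes to the island with sample H and sample M.
2. Smuggler goes back to the mainland with sample H.
3. Smuggler goes to the island with sample H and sample K.
4. Smuggler goes back to the mainland with sample H.
5. Smuggler goes to the island with sample A and sample H.
6. Smuggler goes back to the mainland with sample H.
7. Smuggler goes to the island with sample B and sample H.
8. Smuggler goes back to the mainland with sample H.
9. Smuggler goes to the island with sample H and sample Q.
10. Smuggler goes back to the mainland with sample H.
11. Smuggler goes to the island with sample D and sample N.
12. Smuggler goes back to the mainland with sample M.
13. Smuggler goes to the island with sample H and sample M.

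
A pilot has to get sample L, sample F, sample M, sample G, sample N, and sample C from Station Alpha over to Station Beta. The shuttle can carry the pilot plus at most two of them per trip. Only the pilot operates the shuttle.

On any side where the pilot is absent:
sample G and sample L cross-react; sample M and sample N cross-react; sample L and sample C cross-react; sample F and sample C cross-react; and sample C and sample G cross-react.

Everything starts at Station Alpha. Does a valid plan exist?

Whatever the first load, the items left behind include a forbidden pair without the pilot. No opening move is safe, so no plan exists.

No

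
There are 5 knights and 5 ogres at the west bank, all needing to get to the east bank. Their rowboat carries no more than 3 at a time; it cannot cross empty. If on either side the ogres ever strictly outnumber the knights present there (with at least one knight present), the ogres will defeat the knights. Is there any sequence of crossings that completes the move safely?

1. 2 ogres → the east bank.  (the west bank: 5K 3O; the east bank: 0K 2O)
2. 1 ogre ← the west bank.  (the west bank: 5K 4O; the east bank: 0K 1O)
3. 3 ogres → the east bank.  (the west bank: 5K 1O; the east bank: 0K 4O)
4. 1 ogre ← the west bank.  (the west bank: 5K 2O; the east bank: 0K 3O)
5. 3 knights → the east bank.  (the west bank: 2K 2O; the east bank: 3K 3O)
6. 1 knight and 1 ogre ← the west bank.  (the west bank: 3K 3O; the east bank: 2K 2O)
7. 3 knights → the east bank.  (the west bank: 0K 3O; the east bank: 5K 2O)
8. 1 ogre ← the west bank.  (the west bank: 0K 4O; the east bank: 5K 1O)
9. 2 ogres → the east bank.  (the west bank: 0K 2O; the east bank: 5K 3O)
10. 1 ogre ← the west bank.  (the west bank: 0K 3O; the east bank: 5K 2O)
11. 3 ogres → the east bank.  (the west bank: 0K 0O; the east bank: 5K 5O)

Yes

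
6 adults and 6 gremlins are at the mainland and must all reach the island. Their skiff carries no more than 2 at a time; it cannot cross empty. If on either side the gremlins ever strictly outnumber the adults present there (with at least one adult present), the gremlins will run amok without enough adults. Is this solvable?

Following every safe sequence of crossings from the start, the most of the 12 that can be at the island as the skiff arrives there on crossings 1, 3, 5, 7, 9 is 2, 3, 4, 5, 6 respectively; the best ever achieved is 6 of 12.
From crossing 11 on, no configuration arises that was not already reachable earlier: only 15 distinct safe configurations (who is on which side, and where the skiff is) can ever be reached, none of them has everyone across, and every continuation just revisits them. They are: 0 adults + 0 gremlins across (skiff back at the start); 0 adults + 1 gremlin across (skiff there); 0 adults + 1 gremlin across (skiff back at the start); 0 adults + 2 gremlins across (skiff there); 0 adults + 2 gremlins across (skiff back at the start); 0 adults + 3 gremlins across (skiff there); 0 adults + 3 gremlins across (skiff back at the start); 0 adults + 4 gremlins across (skiff there); 0 adults + 4 gremlins across (skiff back at the start); 0 adults + 5 gremlins across (skiff there); 0 adults + 5 gremlins across (skiff back at the start); 0 adults + 6 gremlins across (skiff there); 1 adult + 1 gremlin across (skiff there); 1 adult + 1 gremlin across (skiff back at the start); 2 adults + 2 gremlins across (skiff there). So no valid plan exists.

No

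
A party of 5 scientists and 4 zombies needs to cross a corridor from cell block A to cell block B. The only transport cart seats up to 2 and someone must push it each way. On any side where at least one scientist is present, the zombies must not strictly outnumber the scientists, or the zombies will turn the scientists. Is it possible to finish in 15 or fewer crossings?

Yes — this plan uses 15 crossings (≤ 15):
1. 2 zombies → cell block B.  (cell block A: 5S 2Z; cell block B: 0S 2Z)
2. 1 zombie ← cell block A.  (cell block A: 5S 3Z; cell block B: 0S 1Z)
3. 2 zombies → cell block B.  (cell block A: 5S 1Z; cell block B: 0S 3Z)
4. 1 zombie ← cell block A.  (cell block A: 5S 2Z; cell block B: 0S 2Z)
5. 2 scientists → cell block B.  (cell block A: 3S 2Z; cell block B: 2S 2Z)
6. 1 zombie ← cell block A.  (cell block A: 3S 3Z; cell block B: 2S 1Z)
7. 1 scientist and 1 zombie → cell block B.  (cell block A: 2S 2Z; cell block B: 3S 2Z)
8. 1 scientist ← cell block A.  (cell block A: 3S 2Z; cell block B: 2S 2Z)
9. 1 scientist and 1 zombie → cell block B.  (cell block A: 2S 1Z; cell block B: 3S 3Z)
10. 1 zombie ← cell block A.  (cell block A: 2S 2Z; cell block B: 3S 2Z)
11. 1 scientist and 1 zombie → cell block B.  (cell block A: 1S 1Z; cell block B: 4S 3Z)
12. 1 scientist ← cell block A.  (cell block A: 2S 1Z; cell block B: 3S 3Z)
13. 1 scientist and 1 zombie → cell block B.  (cell block A: 1S 0Z; cell block B: 4S 4Z)
14. 1 zombie ← cell block A.  (cell block A: 1S 1Z; cell block B: 4S 3Z)
15. 1 scientist and 1 zombie → cell block B.  (cell block A: 0S 0Z; cell block B: 5S 4Z)

Yes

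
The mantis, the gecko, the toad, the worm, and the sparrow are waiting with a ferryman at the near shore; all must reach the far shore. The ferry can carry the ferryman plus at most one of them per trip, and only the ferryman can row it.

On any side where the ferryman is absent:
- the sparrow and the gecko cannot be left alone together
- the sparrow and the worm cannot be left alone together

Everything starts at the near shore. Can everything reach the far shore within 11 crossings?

Yes

Yes — this plan uses 11 crossings (≤ 11):
1. Ferryman goes to the far shore with the sparrow.  [the near shore: the gecko, the mantis, the toad, the worm | the far shore: the sparrow]
2. Ferryman goes back to the near shore alone.  [the near shore: the gecko, the mantis, the toad, the worm | the far shore: the sparrow]
3. Ferryman goes to the far shore with the mantis.  [the near shore: the gecko, the toad, the worm | the far shore: the mantis, the sparrow]
4. Ferryman goes back to the near shore alone.  [the near shore: the gecko, the toad, the worm | the far shore: the mantis, the sparrow]
5. Ferryman goes to the far shore with the gecko.  [the near shore: the toad, the worm | the far shore: the gecko, the mantis, the sparrow]
6. Ferryman goes back to the near shore with the sparrow.  [the near shore: the sparrow, the toad, the worm | the far shore: the gecko, the mantis]
7. Ferryman goes to the far shore with the worm.  [the near shore: the sparrow, the toad | the far shore: the gecko, the mantis, the worm]
8. Ferryman goes back to the near shore alone.  [the near shore: the sparrow, the toad | the far shore: the gecko, the mantis, the worm]
9. Ferryman goes to the far shore with the toad.  [the near shore: the sparrow | the far shore: the gecko, the mantis, the toad, the worm]
10. Ferryman goes back to the near shore alone.  [the near shore: the sparrow | the far shore: the gecko, the mantis, the toad, the worm]
11. Ferryman goes to the far shore with the sparrow.  [the near shore: — | the far shore: the gecko, the mantis, the sparrow, the toad, the worm]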